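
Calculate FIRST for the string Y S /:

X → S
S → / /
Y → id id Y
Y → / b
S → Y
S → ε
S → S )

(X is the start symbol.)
FIRST sets of the non-terminals involved (from the grammar, by fixed-point iteration):
  FIRST(Y) = { '/', 'id' }

To compute FIRST(Y S /), process the symbols left to right:
Symbol Y is a non-terminal. Add FIRST(Y) \ {ε} = { '/', 'id' }
Y is not nullable (ε ∉ FIRST(Y)), so stop here.
FIRST(Y S /) = { '/', 'id' }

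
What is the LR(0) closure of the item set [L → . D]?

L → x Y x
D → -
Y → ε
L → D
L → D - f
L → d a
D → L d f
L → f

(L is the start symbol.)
{ [D → . -], [D → . L d f], [L → . D - f], [L → . D], [L → . d a], [L → . f], [L → . x Y x] }

To compute CLOSURE, for each item [A → α.Bβ] where B is a non-terminal, add [B → .γ] for all productions B → γ; repeat for the newly added items until nothing changes.

Start with: [L → . D]
  [L → . D] has the dot before D: add [D → . -], [D → . L d f]
  [D → . L d f] has the dot before L: add [L → . x Y x], [L → . D - f], [L → . d a], [L → . f]
No further items can be added.

CLOSURE = { [D → . -], [D → . L d f], [L → . D - f], [L → . D], [L → . d a], [L → . f], [L → . x Y x] }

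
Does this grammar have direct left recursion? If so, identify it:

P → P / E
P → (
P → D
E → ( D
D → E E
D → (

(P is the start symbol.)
Yes, P is left-recursive

P → P / E: LEFT RECURSIVE (starts with P)
P → (: starts with '('
P → D: starts with D
E → ( D: starts with '('
D → E E: starts with E
D → (: starts with '('

The grammar has direct left recursion on: P.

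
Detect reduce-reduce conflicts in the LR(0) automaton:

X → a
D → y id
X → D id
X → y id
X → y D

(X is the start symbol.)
Augment with X' → X and build the canonical LR(0) collection (I0 = CLOSURE({[X' → . X]}), then GOTO on every symbol after a dot until no new states appear). It has 10 states:
  I0: { [D → . y id], [X → . D id], [X → . a], [X → . y D], [X → . y id], [X' → . X] }  — shift
  I1: { [X → D . id] }  — shift
  I2: { [X' → X .] }  — accept
  I3: { [X → a .] }  — reduce
  I4: { [D → . y id], [D → y . id], [X → y . D], [X → y . id] }  — shift
  I5: { [X → y D .] }  — reduce
  I6: { [D → y id .], [X → y id .] }  — 2 reduces
  I7: { [D → y . id] }  — shift
  I8: { [D → y id .] }  — reduce
  I9: { [X → D id .] }  — reduce

I6 contains complete items [D → y id .], [X → y id .] — reduce-reduce conflict.

Answer: Yes — I6: [D → y id .] vs [X → y id .]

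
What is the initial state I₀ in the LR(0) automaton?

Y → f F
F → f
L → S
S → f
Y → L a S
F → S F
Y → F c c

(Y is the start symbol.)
{ [F → . S F], [F → . f], [L → . S], [S → . f], [Y → . F c c], [Y → . L a S], [Y → . f F], [Y' → . Y] }

First, augment the grammar with Y' → Y
I₀ = CLOSURE({ [Y' → . Y] }):
  [Y' → . Y] has the dot before Y: add [Y → . f F], [Y → . L a S], [Y → . F c c]
  [Y → . L a S] has the dot before L: add [L → . S]
  [Y → . F c c] has the dot before F: add [F → . f], [F → . S F]
  [L → . S] has the dot before S: add [S → . f]
No further items can be added.

I₀ = { [F → . S F], [F → . f], [L → . S], [S → . f], [Y → . F c c], [Y → . L a S], [Y → . f F], [Y' → . Y] }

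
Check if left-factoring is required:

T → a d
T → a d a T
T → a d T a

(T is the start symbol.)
Left-factoring is needed when two productions for the same non-terminal
share a common prefix on the right-hand side.

Productions for T:
  T → a d
  T → a d a T
  T → a d T a

Found common prefix 'a d' in productions for T

Answer: Yes, T has productions with common prefix 'a d'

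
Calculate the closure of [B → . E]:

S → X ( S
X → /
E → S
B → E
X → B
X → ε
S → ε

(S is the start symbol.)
To compute CLOSURE, for each item [A → α.Bβ] where B is a non-terminal, add [B → .γ] for all productions B → γ; repeat for the newly added items until nothing changes.

Start with: [B → . E]
  [B → . E] has the dot before E: add [E → . S]
  [E → . S] has the dot before S: add [S → . X ( S], [S → .]
  [S → . X ( S] has the dot before X: add [X → . /], [X → . B], [X → .]
  [X → . B] has the dot before B: all B-items already present
No further items can be added.

CLOSURE = { [B → . E], [E → . S], [S → . X ( S], [S → .], [X → . /], [X → . B], [X → .] }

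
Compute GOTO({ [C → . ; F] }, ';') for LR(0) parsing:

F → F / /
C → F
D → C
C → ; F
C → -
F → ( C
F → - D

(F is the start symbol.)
GOTO(I, ';') = CLOSURE({ [A → αX.β] : [A → α.Xβ] ∈ I, X = ';' })

Items with dot before ';', with the dot advanced:
  [C → . ; F] → [C → ; . F]
Closure of the advanced items:
  [C → ; . F] has the dot before F: add [F → . F / /], [F → . ( C], [F → . - D]

GOTO = { [C → ; . F], [F → . ( C], [F → . - D], [F → . F / /] }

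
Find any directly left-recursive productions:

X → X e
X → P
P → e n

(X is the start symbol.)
X → X e: LEFT RECURSIVE (starts with X)
X → P: starts with P
P → e n: starts with e

The grammar has direct left recursion on: X.

Answer: Yes, X is left-recursive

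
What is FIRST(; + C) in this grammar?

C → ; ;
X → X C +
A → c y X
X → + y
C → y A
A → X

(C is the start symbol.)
To compute FIRST(; + C), process the symbols left to right:
Symbol ; is a terminal. Add ';' and stop.
FIRST(; + C) = { ';' }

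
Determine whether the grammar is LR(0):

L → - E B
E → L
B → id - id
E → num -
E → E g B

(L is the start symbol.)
Yes, the grammar is LR(0)

Augment with L' → L and build the canonical LR(0) collection (I0 = CLOSURE({[L' → . L]}), then GOTO on every symbol after a dot until no new states appear). It has 13 states:
  I0: { [L → . - E B], [L' → . L] }  — shift
  I1: { [E → . E g B], [E → . L], [E → . num -], [L → - . E B], [L → . - E B] }  — shift
  I2: { [L' → L .] }  — accept
  I3: { [B → . id - id], [E → E . g B], [L → - E . B] }  — shift
  I4: { [E → L .] }  — reduce
  I5: { [E → num . -] }  — shift
  I6: { [E → num - .] }  — reduce
  I7: { [L → - E B .] }  — reduce
  I8: { [B → . id - id], [E → E g . B] }  — shift
  I9: { [B → id . - id] }  — shift
  I10: { [B → id - . id] }  — shift
  I11: { [B → id - id .] }  — reduce
  I12: { [E → E g B .] }  — reduce

Every state is either a pure shift/goto state or contains exactly one complete item and nothing to shift — no conflicts. The grammar is LR(0).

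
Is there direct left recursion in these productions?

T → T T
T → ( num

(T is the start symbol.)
Yes, T is left-recursive

Direct left recursion occurs when N → N α for some non-terminal N (the right-hand side begins with the left-hand side itself).

T → T T: LEFT RECURSIVE (starts with T)
T → ( num: starts with '('

The grammar has direct left recursion on: T.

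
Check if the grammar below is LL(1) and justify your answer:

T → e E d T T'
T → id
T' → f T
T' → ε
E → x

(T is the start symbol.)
No. Predict set conflict for T': { 'f' }

Relevant sets:
  FOLLOW(T') = { $, 'f' }

For T:
  PREDICT(T → e E d T T') = { 'e' }
  PREDICT(T → id) = { 'id' }
For T':
  PREDICT(T' → f T) = { 'f' }
  PREDICT(T' → ε) = { $, 'f' }
E has a single production, so nothing to check there.

Conflict found: Predict set conflict for T': { 'f' }
The grammar is NOT LL(1).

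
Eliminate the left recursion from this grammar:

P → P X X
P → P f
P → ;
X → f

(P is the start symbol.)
P is directly left-recursive. The standard transformation for
  A → A α₁ | ... | A α_m | β₁ | ... | β_n
is
  A  → β₁ A' | ... | β_n A'
  A' → α₁ A' | ... | α_m A' | ε

P → ; becomes P → ; P'
P → P X X becomes P' → X X P'
P → P f becomes P' → f P'
Add P' → ε

Productions for other non-terminals are unchanged:
  X → f

Resulting grammar:
P → ; P'
P' → X X P'
P' → f P'
P' → ε
X → f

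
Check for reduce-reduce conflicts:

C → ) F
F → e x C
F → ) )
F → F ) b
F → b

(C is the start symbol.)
No reduce-reduce conflicts

A reduce-reduce conflict occurs when an LR(0) state has two complete items [A → α .] and [B → β .] — both call for a reduction, and with no lookahead the parser cannot choose between them.

Augment with C' → C and build the canonical LR(0) collection (I0 = CLOSURE({[C' → . C]}), then GOTO on every symbol after a dot until no new states appear). It has 12 states:
  I0: { [C → . ) F], [C' → . C] }  — shift
  I1: { [C → ) . F], [F → . ) )], [F → . F ) b], [F → . b], [F → . e x C] }  — shift
  I2: { [C' → C .] }  — accept
  I3: { [F → ) . )] }  — shift
  I4: { [C → ) F .], [F → F . ) b] }  — shift, reduce
  I5: { [F → b .] }  — reduce
  I6: { [F → e . x C] }  — shift
  I7: { [C → . ) F], [F → e x . C] }  — shift
  I8: { [F → e x C .] }  — reduce
  I9: { [F → F ) . b] }  — shift
  I10: { [F → F ) b .] }  — reduce
  I11: { [F → ) ) .] }  — reduce

No state contains more than one complete item.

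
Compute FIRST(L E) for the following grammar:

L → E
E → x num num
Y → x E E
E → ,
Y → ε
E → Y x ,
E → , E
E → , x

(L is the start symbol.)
{ ',', 'x' }

FIRST sets of the non-terminals involved (from the grammar, by fixed-point iteration):
  FIRST(L) = { ',', 'x' }

To compute FIRST(L E), process the symbols left to right:
Symbol L is a non-terminal. Add FIRST(L) \ {ε} = { ',', 'x' }
L is not nullable (ε ∉ FIRST(L)), so stop here.
FIRST(L E) = { ',', 'x' }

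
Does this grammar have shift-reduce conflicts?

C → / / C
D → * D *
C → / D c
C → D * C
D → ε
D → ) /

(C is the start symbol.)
Yes — I0: [D → .] vs [C → . / / C]; I2: [D → .] vs [D → . ) /]; I3: [D → .] vs [C → / . / C]; I6: [D → .] vs [C → . / / C]; I8: [D → .] vs [C → . / / C]

A shift-reduce conflict occurs when an LR(0) state has both:
  - a complete (reduce) item [A → α .] (dot at the end), and
  - a shift item [B → β . c γ] (dot before a terminal).

Augment with C' → C and build the canonical LR(0) collection (I0 = CLOSURE({[C' → . C]}), then GOTO on every symbol after a dot until no new states appear). It has 15 states:
  I0: { [C → . / / C], [C → . / D c], [C → . D * C], [C' → . C], [D → . ) /], [D → . * D *], [D → .] }  — shift, reduce
  I1: { [D → ) . /] }  — shift
  I2: { [D → * . D *], [D → . ) /], [D → . * D *], [D → .] }  — shift, reduce
  I3: { [C → / . / C], [C → / . D c], [D → . ) /], [D → . * D *], [D → .] }  — shift, reduce
  I4: { [C' → C .] }  — accept
  I5: { [C → D . * C] }  — shift
  I6: { [C → . / / C], [C → . / D c], [C → . D * C], [C → D * . C], [D → . ) /], [D → . * D *], [D → .] }  — shift, reduce
  I7: { [C → D * C .] }  — reduce
  I8: { [C → . / / C], [C → . / D c], [C → . D * C], [C → / / . C], [D → . ) /], [D → . * D *], [D → .] }  — shift, reduce
  I9: { [C → / D . c] }  — shift
  I10: { [C → / D c .] }  — reduce
  I11: { [C → / / C .] }  — reduce
  I12: { [D → * D . *] }  — shift
  I13: { [D → * D * .] }  — reduce
  I14: { [D → ) / .] }  — reduce

I0 contains reduce item [D → .] and shift items [C → . / / C], [C → . / D c], [D → . ) /], [D → . * D *] — shift-reduce conflict.
I2 contains reduce item [D → .] and shift items [D → . ) /], [D → . * D *] — shift-reduce conflict.
I3 contains reduce item [D → .] and shift items [C → / . / C], [D → . ) /], [D → . * D *] — shift-reduce conflict.
I6 contains reduce item [D → .] and shift items [C → . / / C], [C → . / D c], [D → . ) /], [D → . * D *] — shift-reduce conflict.
I8 contains reduce item [D → .] and shift items [C → . / / C], [C → . / D c], [D → . ) /], [D → . * D *] — shift-reduce conflict.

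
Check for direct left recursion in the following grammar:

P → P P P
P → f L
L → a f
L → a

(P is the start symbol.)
P → P P P: LEFT RECURSIVE (starts with P)
P → f L: starts with f
L → a f: starts with a
L → a: starts with a

The grammar has direct left recursion on: P.

Answer: Yes, P is left-recursive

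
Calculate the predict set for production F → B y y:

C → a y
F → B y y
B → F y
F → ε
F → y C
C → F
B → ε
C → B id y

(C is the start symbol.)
PREDICT(F → B y y) = (FIRST(RHS) \ {ε}) ∪ (FOLLOW(F) if ε ∈ FIRST(RHS), i.e. RHS ⇒* ε)
FIRST(B) = { 'y', ε }
FIRST(B y y) = { 'y' }
ε ∉ FIRST(B y y), so FOLLOW(F) is not added.
PREDICT(F → B y y) = { 'y' }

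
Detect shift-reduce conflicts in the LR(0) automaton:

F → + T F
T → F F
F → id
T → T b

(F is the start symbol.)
No shift-reduce conflicts

A shift-reduce conflict occurs when an LR(0) state has both:
  - a complete (reduce) item [A → α .] (dot at the end), and
  - a shift item [B → β . c γ] (dot before a terminal).

Augment with F' → F and build the canonical LR(0) collection (I0 = CLOSURE({[F' → . F]}), then GOTO on every symbol after a dot until no new states appear). It has 9 states:
  I0: { [F → . + T F], [F → . id], [F' → . F] }  — shift
  I1: { [F → + . T F], [F → . + T F], [F → . id], [T → . F F], [T → . T b] }  — shift
  I2: { [F' → F .] }  — accept
  I3: { [F → id .] }  — reduce
  I4: { [F → . + T F], [F → . id], [T → F . F] }  — shift
  I5: { [F → + T . F], [F → . + T F], [F → . id], [T → T . b] }  — shift
  I6: { [F → + T F .] }  — reduce
  I7: { [T → T b .] }  — reduce
  I8: { [T → F F .] }  — reduce

No state contains both a complete item and a shift item.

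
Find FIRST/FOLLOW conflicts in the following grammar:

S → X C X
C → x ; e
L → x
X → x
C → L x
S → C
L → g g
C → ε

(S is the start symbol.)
A FIRST/FOLLOW conflict occurs when a non-terminal N has a nullable alternative N → β (β ⇒* ε) and another alternative N → α with FIRST(α) ∩ FOLLOW(N) ≠ ∅: on such a lookahead the parser cannot decide between expanding α and letting N vanish via β.

Nullable non-terminals: C, S.
FIRST sets used below: FIRST(L) = { 'g', 'x' }, FIRST(X) = { 'x' }, FIRST(C) = { 'g', 'x', ε }

C: nullable alternative(s) C → ε; FOLLOW(C) = { $, 'x' }
  C → x ; e: FIRST \ {ε} = { 'x' } — overlaps FOLLOW(C) on { 'x' }: CONFLICT
  C → L x: FIRST \ {ε} = { 'g', 'x' } — overlaps FOLLOW(C) on { 'x' }: CONFLICT
  C → ε: FIRST \ {ε} = { } — this is the only nullable alternative, skip

S: nullable alternative(s) S → C; FOLLOW(S) = { $ }
  S → X C X: FIRST \ {ε} = { 'x' } — disjoint from FOLLOW(S)
  S → C: FIRST \ {ε} = { 'g', 'x' } — this is the only nullable alternative, skip

L, X have no nullable alternative, so no FIRST/FOLLOW check is needed there.

So the grammar has 2 FIRST/FOLLOW conflicts (marked CONFLICT above).

Answer: Yes. C → x ';' e with FOLLOW(C) on { 'x' }; C → L x with FOLLOW(C) on { 'x' }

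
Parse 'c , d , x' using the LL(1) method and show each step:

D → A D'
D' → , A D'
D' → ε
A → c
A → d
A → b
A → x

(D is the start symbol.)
LL(1) parsing maintains a stack (initially the start symbol over $) and the input. At each step: if the stack top is a terminal, match it against the current input token; if it is a non-terminal N, replace it with the RHS of M[N, lookahead] (the unique production whose predict set contains the lookahead).

Stack is shown with the top on the left.

Stack     Input        Action
-----------------------------
D $       c , d , x $  output D → A D'
A D' $    c , d , x $  output A → c
c D' $    c , d , x $  match 'c'
D' $      , d , x $    output D' → , A D'
, A D' $  , d , x $    match ','
A D' $    d , x $      output A → d
d D' $    d , x $      match 'd'
D' $      , x $        output D' → , A D'
, A D' $  , x $        match ','
A D' $    x $          output A → x
x D' $    x $          match 'x'
D' $      $            output D' → ε
$         $            accept

The string is accepted.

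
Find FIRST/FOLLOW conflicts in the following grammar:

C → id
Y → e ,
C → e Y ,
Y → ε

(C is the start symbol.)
A FIRST/FOLLOW conflict occurs when a non-terminal N has a nullable alternative N → β (β ⇒* ε) and another alternative N → α with FIRST(α) ∩ FOLLOW(N) ≠ ∅: on such a lookahead the parser cannot decide between expanding α and letting N vanish via β.

Nullable non-terminals: Y.

Y: nullable alternative(s) Y → ε; FOLLOW(Y) = { ',' }
  Y → e ,: FIRST \ {ε} = { 'e' } — disjoint from FOLLOW(Y)
  Y → ε: FIRST \ {ε} = { } — this is the only nullable alternative, skip

C has no nullable alternative, so no FIRST/FOLLOW check is needed there.

No FIRST/FOLLOW conflicts found.

Answer: No FIRST/FOLLOW conflicts.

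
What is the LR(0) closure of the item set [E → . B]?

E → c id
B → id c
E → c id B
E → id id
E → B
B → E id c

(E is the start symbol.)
{ [B → . E id c], [B → . id c], [E → . B], [E → . c id B], [E → . c id], [E → . id id] }

Start with: [E → . B]
  [E → . B] has the dot before B: add [B → . id c], [B → . E id c]
  [B → . E id c] has the dot before E: add [E → . c id], [E → . c id B], [E → . id id]
No further items can be added.

CLOSURE = { [B → . E id c], [B → . id c], [E → . B], [E → . c id B], [E → . c id], [E → . id id] }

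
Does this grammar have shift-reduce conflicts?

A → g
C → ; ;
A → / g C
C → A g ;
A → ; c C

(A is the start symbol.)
No shift-reduce conflicts

A shift-reduce conflict occurs when an LR(0) state has both:
  - a complete (reduce) item [A → α .] (dot at the end), and
  - a shift item [B → β . c γ] (dot before a terminal).

Augment with A' → A and build the canonical LR(0) collection (I0 = CLOSURE({[A' → . A]}), then GOTO on every symbol after a dot until no new states appear). It has 14 states:
  I0: { [A → . / g C], [A → . ; c C], [A → . g], [A' → . A] }  — shift
  I1: { [A → / . g C] }  — shift
  I2: { [A → ; . c C] }  — shift
  I3: { [A' → A .] }  — accept
  I4: { [A → g .] }  — reduce
  I5: { [A → . / g C], [A → . ; c C], [A → . g], [A → ; c . C], [C → . ; ;], [C → . A g ;] }  — shift
  I6: { [A → ; . c C], [C → ; . ;] }  — shift
  I7: { [C → A . g ;] }  — shift
  I8: { [A → ; c C .] }  — reduce
  I9: { [C → A g . ;] }  — shift
  I10: { [C → A g ; .] }  — reduce
  I11: { [C → ; ; .] }  — reduce
  I12: { [A → . / g C], [A → . ; c C], [A → . g], [A → / g . C], [C → . ; ;], [C → . A g ;] }  — shift
  I13: { [A → / g C .] }  — reduce

No state contains both a complete item and a shift item.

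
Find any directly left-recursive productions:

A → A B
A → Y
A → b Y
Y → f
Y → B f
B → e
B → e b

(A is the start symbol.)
Yes, A is left-recursive

Direct left recursion occurs when N → N α for some non-terminal N (the right-hand side begins with the left-hand side itself).

A → A B: LEFT RECURSIVE (starts with A)
A → Y: starts with Y
A → b Y: starts with b
Y → f: starts with f
Y → B f: starts with B
B → e: starts with e
B → e b: starts with e

The grammar has direct left recursion on: A.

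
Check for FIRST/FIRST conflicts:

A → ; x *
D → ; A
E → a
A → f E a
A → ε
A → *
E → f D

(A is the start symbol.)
A FIRST/FIRST conflict occurs when two productions N → α and N → β for the same non-terminal have FIRST(α) ∩ FIRST(β) ≠ ∅ (with ε ∈ FIRST of a nullable right-hand side, so two nullable alternatives also conflict).

Productions for A:
  A → ; x *: FIRST = { ';' }
  A → f E a: FIRST = { 'f' }
  A → ε: FIRST = { ε }
  A → *: FIRST = { '*' }
Productions for E:
  E → a: FIRST = { 'a' }
  E → f D: FIRST = { 'f' }
D has only one production, so no FIRST/FIRST conflict is possible there.

All alternatives of each non-terminal have pairwise disjoint FIRST sets.

Answer: No FIRST/FIRST conflicts.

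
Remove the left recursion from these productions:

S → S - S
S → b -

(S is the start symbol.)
S → b - S'
S' → - S S'
S' → ε

S is directly left-recursive. The standard transformation for
  A → A α₁ | ... | A α_m | β₁ | ... | β_n
is
  A  → β₁ A' | ... | β_n A'
  A' → α₁ A' | ... | α_m A' | ε

S → b - becomes S → b - S'
S → S - S becomes S' → - S S'
Add S' → ε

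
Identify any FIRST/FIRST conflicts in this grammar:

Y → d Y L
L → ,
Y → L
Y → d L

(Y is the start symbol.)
Yes. Y → d Y L / Y → d L on { 'd' }

A FIRST/FIRST conflict occurs when two productions N → α and N → β for the same non-terminal have FIRST(α) ∩ FIRST(β) ≠ ∅ (with ε ∈ FIRST of a nullable right-hand side, so two nullable alternatives also conflict).

FIRST sets of the non-terminals at (or reachable through a nullable prefix from) the front of some alternative:
  FIRST(L) = { ',' }

Productions for Y:
  Y → d Y L: FIRST = { 'd' }
  Y → L: FIRST = { ',' }
  Y → d L: FIRST = { 'd' }
L has only one production, so no FIRST/FIRST conflict is possible there.

Conflict for Y: Y → d Y L and Y → d L
  Overlap: { 'd' }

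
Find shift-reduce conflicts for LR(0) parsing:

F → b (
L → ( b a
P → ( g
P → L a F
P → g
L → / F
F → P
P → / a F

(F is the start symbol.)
No shift-reduce conflicts

Augment with F' → F and build the canonical LR(0) collection (I0 = CLOSURE({[F' → . F]}), then GOTO on every symbol after a dot until no new states appear). It has 17 states:
  I0: { [F → . P], [F → . b (], [F' → . F], [L → . ( b a], [L → . / F], [P → . ( g], [P → . / a F], [P → . L a F], [P → . g] }  — shift
  I1: { [L → ( . b a], [P → ( . g] }  — shift
  I2: { [F → . P], [F → . b (], [L → . ( b a], [L → . / F], [L → / . F], [P → . ( g], [P → . / a F], [P → . L a F], [P → . g], [P → / . a F] }  — shift
  I3: { [F' → F .] }  — accept
  I4: { [P → L . a F] }  — shift
  I5: { [F → P .] }  — reduce
  I6: { [F → b . (] }  — shift
  I7: { [P → g .] }  — reduce
  I8: { [F → b ( .] }  — reduce
  I9: { [F → . P], [F → . b (], [L → . ( b a], [L → . / F], [P → . ( g], [P → . / a F], [P → . L a F], [P → . g], [P → L a . F] }  — shift
  I10: { [P → L a F .] }  — reduce
  I11: { [L → / F .] }  — reduce
  I12: { [F → . P], [F → . b (], [L → . ( b a], [L → . / F], [P → . ( g], [P → . / a F], [P → . L a F], [P → . g], [P → / a . F] }  — shift
  I13: { [P → / a F .] }  — reduce
  I14: { [L → ( b . a] }  — shift
  I15: { [P → ( g .] }  — reduce
  I16: { [L → ( b a .] }  — reduce

No state contains both a complete item and a shift item.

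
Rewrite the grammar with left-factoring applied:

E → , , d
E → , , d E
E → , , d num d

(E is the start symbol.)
Left-factoring transforms A → αβ₁ | αβ₂ into A → αA' and A' → β₁ | β₂
(α is the longest common prefix among the alternatives). Repeat until
no nonterminal has two alternatives with a common prefix.

Round 1: E has alternatives sharing prefix ', , d'. Introduce E': E → , , d E'
  Add: E' → ε
  Add: E' → E
  Add: E' → num d

No remaining common prefixes — done.

Resulting grammar:
E → , , d E'
E' → ε
E' → E
E' → num d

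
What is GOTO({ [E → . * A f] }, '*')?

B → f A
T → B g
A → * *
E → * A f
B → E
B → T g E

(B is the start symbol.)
{ [A → . * *], [E → * . A f] }

GOTO(I, '*') = CLOSURE({ [A → αX.β] : [A → α.Xβ] ∈ I, X = '*' })

Items with dot before '*', with the dot advanced:
  [E → . * A f] → [E → * . A f]
Closure of the advanced items:
  [E → * . A f] has the dot before A: add [A → . * *]

GOTO = { [A → . * *], [E → * . A f] }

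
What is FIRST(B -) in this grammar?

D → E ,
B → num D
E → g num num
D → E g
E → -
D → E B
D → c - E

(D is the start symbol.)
FIRST sets of the non-terminals involved (from the grammar, by fixed-point iteration):
  FIRST(B) = { 'num' }

To compute FIRST(B -), process the symbols left to right:
Symbol B is a non-terminal. Add FIRST(B) \ {ε} = { 'num' }
B is not nullable (ε ∉ FIRST(B)), so stop here.
FIRST(B -) = { 'num' }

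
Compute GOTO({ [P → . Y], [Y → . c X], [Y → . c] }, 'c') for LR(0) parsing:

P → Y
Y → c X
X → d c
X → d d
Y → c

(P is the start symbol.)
GOTO(I, 'c') = CLOSURE({ [A → αX.β] : [A → α.Xβ] ∈ I, X = 'c' })

Items with dot before 'c', with the dot advanced:
  [Y → . c] → [Y → c .]
  [Y → . c X] → [Y → c . X]
Closure of the advanced items:
  [Y → c . X] has the dot before X: add [X → . d c], [X → . d d]

GOTO = { [X → . d c], [X → . d d], [Y → c . X], [Y → c .] }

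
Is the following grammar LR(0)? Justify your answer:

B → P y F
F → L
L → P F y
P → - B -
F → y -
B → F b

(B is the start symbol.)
Augment with B' → B and build the canonical LR(0) collection (I0 = CLOSURE({[B' → . B]}), then GOTO on every symbol after a dot until no new states appear). It has 17 states:
  I0: { [B → . F b], [B → . P y F], [B' → . B], [F → . L], [F → . y -], [L → . P F y], [P → . - B -] }  — shift
  I1: { [B → . F b], [B → . P y F], [F → . L], [F → . y -], [L → . P F y], [P → - . B -], [P → . - B -] }  — shift
  I2: { [B' → B .] }  — accept
  I3: { [B → F . b] }  — shift
  I4: { [F → L .] }  — reduce
  I5: { [B → P . y F], [F → . L], [F → . y -], [L → . P F y], [L → P . F y], [P → . - B -] }  — shift
  I6: { [F → y . -] }  — shift
  I7: { [F → y - .] }  — reduce
  I8: { [L → P F . y] }  — shift
  I9: { [F → . L], [F → . y -], [L → . P F y], [L → P . F y], [P → . - B -] }  — shift
  I10: { [B → P y . F], [F → . L], [F → . y -], [F → y . -], [L → . P F y], [P → . - B -] }  — shift
  I11: { [B → . F b], [B → . P y F], [F → . L], [F → . y -], [F → y - .], [L → . P F y], [P → - . B -], [P → . - B -] }  — shift, reduce
  I12: { [B → P y F .] }  — reduce
  I13: { [P → - B . -] }  — shift
  I14: { [P → - B - .] }  — reduce
  I15: { [L → P F y .] }  — reduce
  I16: { [B → F b .] }  — reduce

Conflict in state I11:
  Shift-reduce conflict between [F → y - .] and [F → . y -]
So the grammar is NOT LR(0).

Answer: No. Shift-reduce conflict between [F → y - .] and [F → . y -]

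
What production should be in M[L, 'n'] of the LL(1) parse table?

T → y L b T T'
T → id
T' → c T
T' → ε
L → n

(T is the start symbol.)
L → n

To find M[L, 'n'], we find productions for L where 'n' is in the predict set (PREDICT(N → α) = (FIRST(α) \ {ε}) ∪ (FOLLOW(N) if α ⇒* ε)).

L → n: PREDICT = { 'n' }
  'n' is in predict set, so this production goes in M[L, 'n']

M[L, 'n'] = L → n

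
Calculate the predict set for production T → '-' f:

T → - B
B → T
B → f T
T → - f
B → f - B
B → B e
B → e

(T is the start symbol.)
PREDICT(T → '-' f) = (FIRST(RHS) \ {ε}) ∪ (FOLLOW(T) if ε ∈ FIRST(RHS), i.e. RHS ⇒* ε)
FIRST('-' f) = { '-' }
ε ∉ FIRST('-' f), so FOLLOW(T) is not added.
PREDICT(T → '-' f) = { '-' }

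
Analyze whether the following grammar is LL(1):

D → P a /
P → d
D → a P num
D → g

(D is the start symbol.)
A grammar is LL(1) if for each non-terminal N with multiple productions, the predict sets of those productions are pairwise disjoint, where PREDICT(N → α) = (FIRST(α) \ {ε}) ∪ (FOLLOW(N) if α ⇒* ε).

Relevant sets:
  FIRST(P) = { 'd' }

For D:
  PREDICT(D → P a '/') = { 'd' }
  PREDICT(D → a P num) = { 'a' }
  PREDICT(D → g) = { 'g' }
P has a single production, so nothing to check there.

All predict sets are disjoint. The grammar IS LL(1).

Answer: Yes, the grammar is LL(1).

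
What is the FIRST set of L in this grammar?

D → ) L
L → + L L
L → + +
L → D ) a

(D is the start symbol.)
To compute FIRST(L), examine every production with L on the left-hand side, reading each right-hand side left to right until a non-nullable symbol is reached.

FIRST sets of the other non-terminals involved (by the same procedure, iterated to a fixed point):
  FIRST(D) = { ')' }

From L → + L L:
  - '+' is a terminal: add '+' and stop
From L → + +:
  - '+' is a terminal: add '+' and stop
From L → D ) a:
  - D is a non-terminal: add FIRST(D) \ {ε} = { ')' }
    D is not nullable, so stop

Collecting: FIRST(L) = { ')', '+' }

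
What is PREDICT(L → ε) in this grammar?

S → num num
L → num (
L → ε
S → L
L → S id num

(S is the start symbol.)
PREDICT(L → ε) = (FIRST(RHS) \ {ε}) ∪ (FOLLOW(L) if ε ∈ FIRST(RHS), i.e. RHS ⇒* ε)
The right-hand side is ε (FIRST(ε) = { ε }), so the predict set is FOLLOW(L) = { $, 'id' }
PREDICT(L → ε) = { $, 'id' }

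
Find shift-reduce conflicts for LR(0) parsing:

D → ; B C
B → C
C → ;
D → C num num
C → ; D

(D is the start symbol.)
Yes — I1: [C → ; .] vs [C → . ;]; I7: [B → C .] vs [D → C . num num]; I9: [C → ; .] vs [C → . ;]

A shift-reduce conflict occurs when an LR(0) state has both:
  - a complete (reduce) item [A → α .] (dot at the end), and
  - a shift item [B → β . c γ] (dot before a terminal).

Augment with D' → D and build the canonical LR(0) collection (I0 = CLOSURE({[D' → . D]}), then GOTO on every symbol after a dot until no new states appear). It has 11 states:
  I0: { [C → . ; D], [C → . ;], [D → . ; B C], [D → . C num num], [D' → . D] }  — shift
  I1: { [B → . C], [C → . ; D], [C → . ;], [C → ; . D], [C → ; .], [D → . ; B C], [D → . C num num], [D → ; . B C] }  — shift, reduce
  I2: { [D → C . num num] }  — shift
  I3: { [D' → D .] }  — accept
  I4: { [D → C num . num] }  — shift
  I5: { [D → C num num .] }  — reduce
  I6: { [C → . ; D], [C → . ;], [D → ; B . C] }  — shift
  I7: { [B → C .], [D → C . num num] }  — shift, reduce
  I8: { [C → ; D .] }  — reduce
  I9: { [C → . ; D], [C → . ;], [C → ; . D], [C → ; .], [D → . ; B C], [D → . C num num] }  — shift, reduce
  I10: { [D → ; B C .] }  — reduce

I1 contains reduce item [C → ; .] and shift items [C → . ;], [C → . ; D], [D → . ; B C] — shift-reduce conflict.
I7 contains reduce item [B → C .] and shift item [D → C . num num] — shift-reduce conflict.
I9 contains reduce item [C → ; .] and shift items [C → . ;], [C → . ; D], [D → . ; B C] — shift-reduce conflict.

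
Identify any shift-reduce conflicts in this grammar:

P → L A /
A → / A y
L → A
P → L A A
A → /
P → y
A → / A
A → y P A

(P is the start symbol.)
Yes — I1: [A → / .] vs [A → . /]; I5: [P → y .] vs [A → . /]; I10: [A → / .] vs [A → . /]; I12: [A → / A .] vs [A → / A . y]

Augment with P' → P and build the canonical LR(0) collection (I0 = CLOSURE({[P' → . P]}), then GOTO on every symbol after a dot until no new states appear). It has 14 states:
  I0: { [A → . / A y], [A → . / A], [A → . /], [A → . y P A], [L → . A], [P → . L A /], [P → . L A A], [P → . y], [P' → . P] }  — shift
  I1: { [A → . / A y], [A → . / A], [A → . /], [A → . y P A], [A → / . A y], [A → / . A], [A → / .] }  — shift, reduce
  I2: { [L → A .] }  — reduce
  I3: { [A → . / A y], [A → . / A], [A → . /], [A → . y P A], [P → L . A /], [P → L . A A] }  — shift
  I4: { [P' → P .] }  — accept
  I5: { [A → . / A y], [A → . / A], [A → . /], [A → . y P A], [A → y . P A], [L → . A], [P → . L A /], [P → . L A A], [P → . y], [P → y .] }  — shift, reduce
  I6: { [A → . / A y], [A → . / A], [A → . /], [A → . y P A], [A → y P . A] }  — shift
  I7: { [A → y P A .] }  — reduce
  I8: { [A → . / A y], [A → . / A], [A → . /], [A → . y P A], [A → y . P A], [L → . A], [P → . L A /], [P → . L A A], [P → . y] }  — shift
  I9: { [A → . / A y], [A → . / A], [A → . /], [A → . y P A], [P → L A . /], [P → L A . A] }  — shift
  I10: { [A → . / A y], [A → . / A], [A → . /], [A → . y P A], [A → / . A y], [A → / . A], [A → / .], [P → L A / .] }  — shift, 2 reduces
  I11: { [P → L A A .] }  — reduce
  I12: { [A → / A . y], [A → / A .] }  — shift, reduce
  I13: { [A → / A y .] }  — reduce

I1 contains reduce item [A → / .] and shift items [A → . /], [A → . / A], [A → . / A y], [A → . y P A] — shift-reduce conflict.
I5 contains reduce item [P → y .] and shift items [A → . /], [A → . / A], [A → . / A y], [A → . y P A], [P → . y] — shift-reduce conflict.
I10 contains reduce items [A → / .], [P → L A / .] and shift items [A → . /], [A → . / A], [A → . / A y], [A → . y P A] — shift-reduce conflict.
I12 contains reduce item [A → / A .] and shift item [A → / A . y] — shift-reduce conflict.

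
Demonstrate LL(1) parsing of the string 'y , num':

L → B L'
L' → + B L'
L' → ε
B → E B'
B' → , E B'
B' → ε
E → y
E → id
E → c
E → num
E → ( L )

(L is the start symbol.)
LL(1) parsing maintains a stack (initially the start symbol over $) and the input. At each step: if the stack top is a terminal, match it against the current input token; if it is a non-terminal N, replace it with the RHS of M[N, lookahead] (the unique production whose predict set contains the lookahead).

Stack is shown with the top on the left.

Stack        Input      Action
------------------------------
L $          y , num $  output L → B L'
B L' $       y , num $  output B → E B'
E B' L' $    y , num $  output E → y
y B' L' $    y , num $  match 'y'
B' L' $      , num $    output B' → , E B'
, E B' L' $  , num $    match ','
E B' L' $    num $      output E → num
num B' L' $  num $      match 'num'
B' L' $      $          output B' → ε
L' $         $          output L' → ε
$            $          accept

The string is accepted.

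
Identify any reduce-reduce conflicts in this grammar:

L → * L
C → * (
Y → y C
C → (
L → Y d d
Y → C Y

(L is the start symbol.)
Yes — I13: [C → ( .] vs [C → * ( .]

A reduce-reduce conflict occurs when an LR(0) state has two complete items [A → α .] and [B → β .] — both call for a reduction, and with no lookahead the parser cannot choose between them.

Augment with L' → L and build the canonical LR(0) collection (I0 = CLOSURE({[L' → . L]}), then GOTO on every symbol after a dot until no new states appear). It has 15 states:
  I0: { [C → . (], [C → . * (], [L → . * L], [L → . Y d d], [L' → . L], [Y → . C Y], [Y → . y C] }  — shift
  I1: { [C → ( .] }  — reduce
  I2: { [C → * . (], [C → . (], [C → . * (], [L → * . L], [L → . * L], [L → . Y d d], [Y → . C Y], [Y → . y C] }  — shift
  I3: { [C → . (], [C → . * (], [Y → . C Y], [Y → . y C], [Y → C . Y] }  — shift
  I4: { [L' → L .] }  — accept
  I5: { [L → Y . d d] }  — shift
  I6: { [C → . (], [C → . * (], [Y → y . C] }  — shift
  I7: { [C → * . (] }  — shift
  I8: { [Y → y C .] }  — reduce
  I9: { [C → * ( .] }  — reduce
  I10: { [L → Y d . d] }  — shift
  I11: { [L → Y d d .] }  — reduce
  I12: { [Y → C Y .] }  — reduce
  I13: { [C → ( .], [C → * ( .] }  — 2 reduces
  I14: { [L → * L .] }  — reduce

I13 contains complete items [C → ( .], [C → * ( .] — reduce-reduce conflict.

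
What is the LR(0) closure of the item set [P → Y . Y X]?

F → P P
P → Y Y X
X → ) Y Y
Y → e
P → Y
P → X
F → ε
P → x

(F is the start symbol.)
Start with: [P → Y . Y X]
  [P → Y . Y X] has the dot before Y: add [Y → . e]
No further items can be added.

CLOSURE = { [P → Y . Y X], [Y → . e] }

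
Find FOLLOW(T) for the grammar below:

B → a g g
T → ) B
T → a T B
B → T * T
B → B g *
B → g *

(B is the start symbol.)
{ $, ')', '*', 'a', 'g' }

In T → a T B: T is followed by B, add FIRST(B) \ {ε} = { ')', 'a', 'g' }
In B → T * T: T is followed by '*' T, add FIRST('*' T) \ {ε} = { '*' }
In B → T * T: T is at the end, add FOLLOW(B)

The FOLLOW sets referred to above (computed the same way, to a fixed point):
  FOLLOW(B) = { $, ')', '*', 'a', 'g' }

Taking the union: FOLLOW(T) = { $, ')', '*', 'a', 'g' }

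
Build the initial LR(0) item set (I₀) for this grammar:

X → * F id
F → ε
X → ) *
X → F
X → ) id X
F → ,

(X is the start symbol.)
{ [F → . ,], [F → .], [X → . ) *], [X → . ) id X], [X → . * F id], [X → . F], [X' → . X] }

First, augment the grammar with X' → X
I₀ = CLOSURE({ [X' → . X] }):
  [X' → . X] has the dot before X: add [X → . * F id], [X → . ) *], [X → . F], [X → . ) id X]
  [X → . F] has the dot before F: add [F → .], [F → . ,]
No further items can be added.

I₀ = { [F → . ,], [F → .], [X → . ) *], [X → . ) id X], [X → . * F id], [X → . F], [X' → . X] }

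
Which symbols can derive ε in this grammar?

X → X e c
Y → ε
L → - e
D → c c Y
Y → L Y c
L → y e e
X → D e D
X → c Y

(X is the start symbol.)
ε-productions: Y → ε
So Y is immediately nullable.
No further non-terminal can be added: every production for the remaining non-terminals contains a terminal or a non-nullable non-terminal.
Nullable = { 'Y' }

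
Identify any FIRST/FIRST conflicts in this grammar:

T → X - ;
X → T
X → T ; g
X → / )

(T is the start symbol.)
FIRST sets of the non-terminals at (or reachable through a nullable prefix from) the front of some alternative:
  FIRST(T) = { '/' }

Productions for X:
  X → T: FIRST = { '/' }
  X → T ; g: FIRST = { '/' }
  X → / ): FIRST = { '/' }
T has only one production, so no FIRST/FIRST conflict is possible there.

Conflict for X: X → T and X → T ; g
  Overlap: { '/' }
Conflict for X: X → T and X → / )
  Overlap: { '/' }
Conflict for X: X → T ; g and X → / )
  Overlap: { '/' }

Answer: Yes. X → T / X → T ';' g on { '/' }; X → T / X → '/' ')' on { '/' }; X → T ';' g / X → '/' ')' on { '/' }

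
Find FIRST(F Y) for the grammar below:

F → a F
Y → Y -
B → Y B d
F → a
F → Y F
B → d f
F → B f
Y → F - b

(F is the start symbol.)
{ 'a', 'd' }

FIRST sets of the non-terminals involved (from the grammar, by fixed-point iteration):
  FIRST(F) = { 'a', 'd' }

To compute FIRST(F Y), process the symbols left to right:
Symbol F is a non-terminal. Add FIRST(F) \ {ε} = { 'a', 'd' }
F is not nullable (ε ∉ FIRST(F)), so stop here.
FIRST(F Y) = { 'a', 'd' }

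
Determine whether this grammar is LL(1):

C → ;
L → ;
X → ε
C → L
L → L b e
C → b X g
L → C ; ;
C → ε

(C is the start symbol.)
No. Predict set conflict for C: { ';' }

A grammar is LL(1) if for each non-terminal N with multiple productions, the predict sets of those productions are pairwise disjoint, where PREDICT(N → α) = (FIRST(α) \ {ε}) ∪ (FOLLOW(N) if α ⇒* ε).

Relevant sets:
  FIRST(L) = { ';', 'b' }
  FIRST(C) = { ';', 'b', ε }
  FOLLOW(C) = { $, ';' }

For C:
  PREDICT(C → ';') = { ';' }
  PREDICT(C → L) = { ';', 'b' }
  PREDICT(C → b X g) = { 'b' }
  PREDICT(C → ε) = { $, ';' }
For L:
  PREDICT(L → ';') = { ';' }
  PREDICT(L → L b e) = { ';', 'b' }
  PREDICT(L → C ';' ';') = { ';', 'b' }
X has a single production, so nothing to check there.

Conflict found: Predict set conflict for C: { ';' }
The grammar is NOT LL(1).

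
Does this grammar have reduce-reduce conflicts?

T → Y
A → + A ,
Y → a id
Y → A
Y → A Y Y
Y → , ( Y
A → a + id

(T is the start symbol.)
No reduce-reduce conflicts

Augment with T' → T and build the canonical LR(0) collection (I0 = CLOSURE({[T' → . T]}), then GOTO on every symbol after a dot until no new states appear). It has 17 states:
  I0: { [A → . + A ,], [A → . a + id], [T → . Y], [T' → . T], [Y → . , ( Y], [Y → . A Y Y], [Y → . A], [Y → . a id] }  — shift
  I1: { [A → + . A ,], [A → . + A ,], [A → . a + id] }  — shift
  I2: { [Y → , . ( Y] }  — shift
  I3: { [A → . + A ,], [A → . a + id], [Y → . , ( Y], [Y → . A Y Y], [Y → . A], [Y → . a id], [Y → A . Y Y], [Y → A .] }  — shift, reduce
  I4: { [T' → T .] }  — accept
  I5: { [T → Y .] }  — reduce
  I6: { [A → a . + id], [Y → a . id] }  — shift
  I7: { [A → a + . id] }  — shift
  I8: { [Y → a id .] }  — reduce
  I9: { [A → a + id .] }  — reduce
  I10: { [A → . + A ,], [A → . a + id], [Y → . , ( Y], [Y → . A Y Y], [Y → . A], [Y → . a id], [Y → A Y . Y] }  — shift
  I11: { [Y → A Y Y .] }  — reduce
  I12: { [A → . + A ,], [A → . a + id], [Y → , ( . Y], [Y → . , ( Y], [Y → . A Y Y], [Y → . A], [Y → . a id] }  — shift
  I13: { [Y → , ( Y .] }  — reduce
  I14: { [A → + A . ,] }  — shift
  I15: { [A → a . + id] }  — shift
  I16: { [A → + A , .] }  — reduce

No state contains more than one complete item.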